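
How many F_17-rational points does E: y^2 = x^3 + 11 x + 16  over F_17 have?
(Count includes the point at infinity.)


For each x in F_17, count y with y^2 = x^3 + 11 x + 16 mod 17:
  x = 0: RHS = 16, y in [4, 13]  -> 2 point(s)
  x = 3: RHS = 8, y in [5, 12]  -> 2 point(s)
  x = 5: RHS = 9, y in [3, 14]  -> 2 point(s)
  x = 6: RHS = 9, y in [3, 14]  -> 2 point(s)
  x = 8: RHS = 4, y in [2, 15]  -> 2 point(s)
  x = 10: RHS = 4, y in [2, 15]  -> 2 point(s)
  x = 16: RHS = 4, y in [2, 15]  -> 2 point(s)
Affine points: 14. Add the point at infinity: total = 15.

#E(F_17) = 15


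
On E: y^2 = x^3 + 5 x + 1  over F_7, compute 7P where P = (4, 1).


k = 7 = 111_2 (binary, LSB first: 111)
Double-and-add from P = (4, 1):
  bit 0 = 1: acc = O + (4, 1) = (4, 1)
  bit 1 = 1: acc = (4, 1) + (3, 1) = (0, 6)
  bit 2 = 1: acc = (0, 6) + (5, 2) = (6, 3)

7P = (6, 3)


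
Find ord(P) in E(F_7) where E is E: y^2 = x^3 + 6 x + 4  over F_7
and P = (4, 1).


Compute successive multiples of P until we hit O:
  1P = (4, 1)
  2P = (0, 2)
  3P = (0, 5)
  4P = (4, 6)
  5P = O

ord(P) = 5


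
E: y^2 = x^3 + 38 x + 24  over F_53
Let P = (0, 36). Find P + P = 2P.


Doubling: s = (3 x1^2 + a) / (2 y1)
s = (3*0^2 + 38) / (2*36) mod 53 = 2
x3 = s^2 - 2 x1 mod 53 = 2^2 - 2*0 = 4
y3 = s (x1 - x3) - y1 mod 53 = 2 * (0 - 4) - 36 = 9

2P = (4, 9)


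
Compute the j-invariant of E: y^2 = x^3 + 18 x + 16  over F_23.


Delta = -16(4 a^3 + 27 b^2) mod 23 = 11
-1728 * (4 a)^3 = -1728 * (4*18)^3 mod 23 = 11
j = 11 * 11^(-1) mod 23 = 1

j = 1 (mod 23)


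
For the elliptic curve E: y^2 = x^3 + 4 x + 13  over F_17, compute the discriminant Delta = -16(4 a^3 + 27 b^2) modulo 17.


4 a^3 + 27 b^2 = 4*4^3 + 27*13^2 = 256 + 4563 = 4819
Delta = -16 * (4819) = -77104
Delta mod 17 = 8

Delta = 8 (mod 17)


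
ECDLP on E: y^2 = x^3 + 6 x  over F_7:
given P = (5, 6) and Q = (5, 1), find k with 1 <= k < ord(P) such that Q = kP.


Enumerate multiples of P until we hit Q = (5, 1):
  1P = (5, 6)
  2P = (1, 0)
  3P = (5, 1)
Match found at i = 3.

k = 3


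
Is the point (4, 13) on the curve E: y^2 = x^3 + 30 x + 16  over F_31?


Check whether y^2 = x^3 + 30 x + 16 (mod 31) for (x, y) = (4, 13).
LHS: y^2 = 13^2 mod 31 = 14
RHS: x^3 + 30 x + 16 = 4^3 + 30*4 + 16 mod 31 = 14
LHS = RHS

Yes, on the curve


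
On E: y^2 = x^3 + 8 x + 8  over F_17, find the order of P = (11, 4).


Compute successive multiples of P until we hit O:
  1P = (11, 4)
  2P = (14, 12)
  3P = (1, 0)
  4P = (14, 5)
  5P = (11, 13)
  6P = O

ord(P) = 6


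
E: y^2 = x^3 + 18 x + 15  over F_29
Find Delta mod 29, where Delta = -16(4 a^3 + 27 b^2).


4 a^3 + 27 b^2 = 4*18^3 + 27*15^2 = 23328 + 6075 = 29403
Delta = -16 * (29403) = -470448
Delta mod 29 = 19

Delta = 19 (mod 29)


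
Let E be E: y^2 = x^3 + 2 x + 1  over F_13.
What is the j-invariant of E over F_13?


Delta = -16(4 a^3 + 27 b^2) mod 13 = 5
-1728 * (4 a)^3 = -1728 * (4*2)^3 mod 13 = 5
j = 5 * 5^(-1) mod 13 = 1

j = 1 (mod 13)


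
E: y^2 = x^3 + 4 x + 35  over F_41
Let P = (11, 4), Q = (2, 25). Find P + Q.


P != Q, so use the chord formula.
s = (y2 - y1) / (x2 - x1) = (21) / (32) mod 41 = 25
x3 = s^2 - x1 - x2 mod 41 = 25^2 - 11 - 2 = 38
y3 = s (x1 - x3) - y1 mod 41 = 25 * (11 - 38) - 4 = 18

P + Q = (38, 18)


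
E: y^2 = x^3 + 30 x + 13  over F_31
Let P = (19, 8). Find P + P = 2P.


Doubling: s = (3 x1^2 + a) / (2 y1)
s = (3*19^2 + 30) / (2*8) mod 31 = 25
x3 = s^2 - 2 x1 mod 31 = 25^2 - 2*19 = 29
y3 = s (x1 - x3) - y1 mod 31 = 25 * (19 - 29) - 8 = 21

2P = (29, 21)


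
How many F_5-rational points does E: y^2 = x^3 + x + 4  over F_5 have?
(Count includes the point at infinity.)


For each x in F_5, count y with y^2 = x^3 + 1 x + 4 mod 5:
  x = 0: RHS = 4, y in [2, 3]  -> 2 point(s)
  x = 1: RHS = 1, y in [1, 4]  -> 2 point(s)
  x = 2: RHS = 4, y in [2, 3]  -> 2 point(s)
  x = 3: RHS = 4, y in [2, 3]  -> 2 point(s)
Affine points: 8. Add the point at infinity: total = 9.

#E(F_5) = 9


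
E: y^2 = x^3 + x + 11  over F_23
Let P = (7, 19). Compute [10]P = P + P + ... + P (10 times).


k = 10 = 1010_2 (binary, LSB first: 0101)
Double-and-add from P = (7, 19):
  bit 0 = 0: acc unchanged = O
  bit 1 = 1: acc = O + (12, 16) = (12, 16)
  bit 2 = 0: acc unchanged = (12, 16)
  bit 3 = 1: acc = (12, 16) + (20, 2) = (7, 4)

10P = (7, 4)


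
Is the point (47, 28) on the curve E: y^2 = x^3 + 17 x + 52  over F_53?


Check whether y^2 = x^3 + 17 x + 52 (mod 53) for (x, y) = (47, 28).
LHS: y^2 = 28^2 mod 53 = 42
RHS: x^3 + 17 x + 52 = 47^3 + 17*47 + 52 mod 53 = 52
LHS != RHS

No, not on the curve


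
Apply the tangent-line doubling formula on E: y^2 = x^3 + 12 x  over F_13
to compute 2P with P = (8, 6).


Doubling: s = (3 x1^2 + a) / (2 y1)
s = (3*8^2 + 12) / (2*6) mod 13 = 4
x3 = s^2 - 2 x1 mod 13 = 4^2 - 2*8 = 0
y3 = s (x1 - x3) - y1 mod 13 = 4 * (8 - 0) - 6 = 0

2P = (0, 0)


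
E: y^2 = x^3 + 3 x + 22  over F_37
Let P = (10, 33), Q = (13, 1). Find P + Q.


P != Q, so use the chord formula.
s = (y2 - y1) / (x2 - x1) = (5) / (3) mod 37 = 14
x3 = s^2 - x1 - x2 mod 37 = 14^2 - 10 - 13 = 25
y3 = s (x1 - x3) - y1 mod 37 = 14 * (10 - 25) - 33 = 16

P + Q = (25, 16)


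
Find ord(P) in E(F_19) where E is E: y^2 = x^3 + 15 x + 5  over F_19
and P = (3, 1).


Compute successive multiples of P until we hit O:
  1P = (3, 1)
  2P = (17, 9)
  3P = (16, 16)
  4P = (11, 0)
  5P = (16, 3)
  6P = (17, 10)
  7P = (3, 18)
  8P = O

ord(P) = 8


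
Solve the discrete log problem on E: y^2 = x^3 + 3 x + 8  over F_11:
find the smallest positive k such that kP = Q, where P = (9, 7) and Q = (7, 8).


Enumerate multiples of P until we hit Q = (7, 8):
  1P = (9, 7)
  2P = (7, 3)
  3P = (10, 2)
  4P = (6, 0)
  5P = (10, 9)
  6P = (7, 8)
Match found at i = 6.

k = 6


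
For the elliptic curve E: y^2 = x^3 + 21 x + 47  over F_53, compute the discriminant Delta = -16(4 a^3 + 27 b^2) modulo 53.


4 a^3 + 27 b^2 = 4*21^3 + 27*47^2 = 37044 + 59643 = 96687
Delta = -16 * (96687) = -1546992
Delta mod 53 = 25

Delta = 25 (mod 53)


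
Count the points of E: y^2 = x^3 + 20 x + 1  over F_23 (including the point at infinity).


For each x in F_23, count y with y^2 = x^3 + 20 x + 1 mod 23:
  x = 0: RHS = 1, y in [1, 22]  -> 2 point(s)
  x = 2: RHS = 3, y in [7, 16]  -> 2 point(s)
  x = 7: RHS = 1, y in [1, 22]  -> 2 point(s)
  x = 8: RHS = 6, y in [11, 12]  -> 2 point(s)
  x = 9: RHS = 13, y in [6, 17]  -> 2 point(s)
  x = 14: RHS = 12, y in [9, 14]  -> 2 point(s)
  x = 16: RHS = 1, y in [1, 22]  -> 2 point(s)
  x = 18: RHS = 6, y in [11, 12]  -> 2 point(s)
  x = 19: RHS = 18, y in [8, 15]  -> 2 point(s)
  x = 20: RHS = 6, y in [11, 12]  -> 2 point(s)
  x = 22: RHS = 3, y in [7, 16]  -> 2 point(s)
Affine points: 22. Add the point at infinity: total = 23.

#E(F_23) = 23


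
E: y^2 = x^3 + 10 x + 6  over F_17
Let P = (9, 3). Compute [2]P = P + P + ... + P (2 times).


k = 2 = 10_2 (binary, LSB first: 01)
Double-and-add from P = (9, 3):
  bit 0 = 0: acc unchanged = O
  bit 1 = 1: acc = O + (1, 0) = (1, 0)

2P = (1, 0)


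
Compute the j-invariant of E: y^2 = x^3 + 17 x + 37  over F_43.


Delta = -16(4 a^3 + 27 b^2) mod 43 = 41
-1728 * (4 a)^3 = -1728 * (4*17)^3 mod 43 = 1
j = 1 * 41^(-1) mod 43 = 21

j = 21 (mod 43)


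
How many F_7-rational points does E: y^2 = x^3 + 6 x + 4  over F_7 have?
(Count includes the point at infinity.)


For each x in F_7, count y with y^2 = x^3 + 6 x + 4 mod 7:
  x = 0: RHS = 4, y in [2, 5]  -> 2 point(s)
  x = 1: RHS = 4, y in [2, 5]  -> 2 point(s)
  x = 3: RHS = 0, y in [0]  -> 1 point(s)
  x = 4: RHS = 1, y in [1, 6]  -> 2 point(s)
  x = 6: RHS = 4, y in [2, 5]  -> 2 point(s)
Affine points: 9. Add the point at infinity: total = 10.

#E(F_7) = 10


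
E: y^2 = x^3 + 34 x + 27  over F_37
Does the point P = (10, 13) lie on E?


Check whether y^2 = x^3 + 34 x + 27 (mod 37) for (x, y) = (10, 13).
LHS: y^2 = 13^2 mod 37 = 21
RHS: x^3 + 34 x + 27 = 10^3 + 34*10 + 27 mod 37 = 35
LHS != RHS

No, not on the curve


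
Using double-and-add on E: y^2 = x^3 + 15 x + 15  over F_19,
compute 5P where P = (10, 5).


k = 5 = 101_2 (binary, LSB first: 101)
Double-and-add from P = (10, 5):
  bit 0 = 1: acc = O + (10, 5) = (10, 5)
  bit 1 = 0: acc unchanged = (10, 5)
  bit 2 = 1: acc = (10, 5) + (4, 14) = (12, 17)

5P = (12, 17)


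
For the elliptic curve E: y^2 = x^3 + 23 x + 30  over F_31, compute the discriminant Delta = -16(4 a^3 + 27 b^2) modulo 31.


4 a^3 + 27 b^2 = 4*23^3 + 27*30^2 = 48668 + 24300 = 72968
Delta = -16 * (72968) = -1167488
Delta mod 31 = 3

Delta = 3 (mod 31)


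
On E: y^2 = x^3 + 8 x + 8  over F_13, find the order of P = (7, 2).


Compute successive multiples of P until we hit O:
  1P = (7, 2)
  2P = (8, 8)
  3P = (8, 5)
  4P = (7, 11)
  5P = O

ord(P) = 5


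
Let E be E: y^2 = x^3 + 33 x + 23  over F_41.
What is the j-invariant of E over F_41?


Delta = -16(4 a^3 + 27 b^2) mod 41 = 15
-1728 * (4 a)^3 = -1728 * (4*33)^3 mod 41 = 13
j = 13 * 15^(-1) mod 41 = 20

j = 20 (mod 41)


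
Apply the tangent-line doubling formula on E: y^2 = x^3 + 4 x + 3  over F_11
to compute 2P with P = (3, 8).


Doubling: s = (3 x1^2 + a) / (2 y1)
s = (3*3^2 + 4) / (2*8) mod 11 = 4
x3 = s^2 - 2 x1 mod 11 = 4^2 - 2*3 = 10
y3 = s (x1 - x3) - y1 mod 11 = 4 * (3 - 10) - 8 = 8

2P = (10, 8)


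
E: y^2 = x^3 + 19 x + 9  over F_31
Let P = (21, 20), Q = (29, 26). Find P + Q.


P != Q, so use the chord formula.
s = (y2 - y1) / (x2 - x1) = (6) / (8) mod 31 = 24
x3 = s^2 - x1 - x2 mod 31 = 24^2 - 21 - 29 = 30
y3 = s (x1 - x3) - y1 mod 31 = 24 * (21 - 30) - 20 = 12

P + Q = (30, 12)


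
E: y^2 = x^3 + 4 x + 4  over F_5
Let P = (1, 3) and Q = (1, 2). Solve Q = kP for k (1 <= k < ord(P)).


Enumerate multiples of P until we hit Q = (1, 2):
  1P = (1, 3)
  2P = (2, 0)
  3P = (1, 2)
Match found at i = 3.

k = 3


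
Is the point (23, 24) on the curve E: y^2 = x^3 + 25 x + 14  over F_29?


Check whether y^2 = x^3 + 25 x + 14 (mod 29) for (x, y) = (23, 24).
LHS: y^2 = 24^2 mod 29 = 25
RHS: x^3 + 25 x + 14 = 23^3 + 25*23 + 14 mod 29 = 25
LHS = RHS

Yes, on the curve


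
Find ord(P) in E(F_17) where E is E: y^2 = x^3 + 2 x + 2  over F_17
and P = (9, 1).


Compute successive multiples of P until we hit O:
  1P = (9, 1)
  2P = (7, 6)
  3P = (3, 1)
  4P = (5, 16)
  5P = (16, 4)
  6P = (13, 7)
  7P = (10, 6)
  8P = (6, 14)
  ... (continuing to 19P)
  19P = O

ord(P) = 19


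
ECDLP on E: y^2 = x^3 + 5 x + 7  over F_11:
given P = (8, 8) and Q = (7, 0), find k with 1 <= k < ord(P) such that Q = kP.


Enumerate multiples of P until we hit Q = (7, 0):
  1P = (8, 8)
  2P = (10, 10)
  3P = (5, 6)
  4P = (7, 0)
Match found at i = 4.

k = 4


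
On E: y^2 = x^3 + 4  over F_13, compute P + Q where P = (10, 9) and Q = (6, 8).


P != Q, so use the chord formula.
s = (y2 - y1) / (x2 - x1) = (12) / (9) mod 13 = 10
x3 = s^2 - x1 - x2 mod 13 = 10^2 - 10 - 6 = 6
y3 = s (x1 - x3) - y1 mod 13 = 10 * (10 - 6) - 9 = 5

P + Q = (6, 5)


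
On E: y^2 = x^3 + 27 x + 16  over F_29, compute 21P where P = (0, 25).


k = 21 = 10101_2 (binary, LSB first: 10101)
Double-and-add from P = (0, 25):
  bit 0 = 1: acc = O + (0, 25) = (0, 25)
  bit 1 = 0: acc unchanged = (0, 25)
  bit 2 = 1: acc = (0, 25) + (2, 7) = (21, 19)
  bit 3 = 0: acc unchanged = (21, 19)
  bit 4 = 1: acc = (21, 19) + (26, 13) = (2, 22)

21P = (2, 22)


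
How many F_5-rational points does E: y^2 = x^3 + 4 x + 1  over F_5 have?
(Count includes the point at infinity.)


For each x in F_5, count y with y^2 = x^3 + 4 x + 1 mod 5:
  x = 0: RHS = 1, y in [1, 4]  -> 2 point(s)
  x = 1: RHS = 1, y in [1, 4]  -> 2 point(s)
  x = 3: RHS = 0, y in [0]  -> 1 point(s)
  x = 4: RHS = 1, y in [1, 4]  -> 2 point(s)
Affine points: 7. Add the point at infinity: total = 8.

#E(F_5) = 8


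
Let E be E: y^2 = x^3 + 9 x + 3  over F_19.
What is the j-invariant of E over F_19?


Delta = -16(4 a^3 + 27 b^2) mod 19 = 15
-1728 * (4 a)^3 = -1728 * (4*9)^3 mod 19 = 11
j = 11 * 15^(-1) mod 19 = 2

j = 2 (mod 19)


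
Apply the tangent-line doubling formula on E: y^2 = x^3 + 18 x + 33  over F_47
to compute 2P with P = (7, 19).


Doubling: s = (3 x1^2 + a) / (2 y1)
s = (3*7^2 + 18) / (2*19) mod 47 = 13
x3 = s^2 - 2 x1 mod 47 = 13^2 - 2*7 = 14
y3 = s (x1 - x3) - y1 mod 47 = 13 * (7 - 14) - 19 = 31

2P = (14, 31)


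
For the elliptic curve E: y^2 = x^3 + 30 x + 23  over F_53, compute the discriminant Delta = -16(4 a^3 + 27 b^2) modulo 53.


4 a^3 + 27 b^2 = 4*30^3 + 27*23^2 = 108000 + 14283 = 122283
Delta = -16 * (122283) = -1956528
Delta mod 53 = 20

Delta = 20 (mod 53)


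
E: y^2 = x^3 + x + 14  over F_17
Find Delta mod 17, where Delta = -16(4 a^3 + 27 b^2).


4 a^3 + 27 b^2 = 4*1^3 + 27*14^2 = 4 + 5292 = 5296
Delta = -16 * (5296) = -84736
Delta mod 17 = 9

Delta = 9 (mod 17)


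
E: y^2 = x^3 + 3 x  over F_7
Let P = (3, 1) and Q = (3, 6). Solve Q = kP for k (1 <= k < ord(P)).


Enumerate multiples of P until we hit Q = (3, 6):
  1P = (3, 1)
  2P = (2, 0)
  3P = (3, 6)
Match found at i = 3.

k = 3


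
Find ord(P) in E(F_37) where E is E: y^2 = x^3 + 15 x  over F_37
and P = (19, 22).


Compute successive multiples of P until we hit O:
  1P = (19, 22)
  2P = (11, 33)
  3P = (6, 11)
  4P = (16, 9)
  5P = (29, 21)
  6P = (36, 13)
  7P = (18, 21)
  8P = (1, 33)
  ... (continuing to 50P)
  50P = O

ord(P) = 50


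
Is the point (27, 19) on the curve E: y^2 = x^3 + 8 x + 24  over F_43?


Check whether y^2 = x^3 + 8 x + 24 (mod 43) for (x, y) = (27, 19).
LHS: y^2 = 19^2 mod 43 = 17
RHS: x^3 + 8 x + 24 = 27^3 + 8*27 + 24 mod 43 = 14
LHS != RHS

No, not on the curve


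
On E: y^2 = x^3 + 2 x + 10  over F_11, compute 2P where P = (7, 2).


Doubling: s = (3 x1^2 + a) / (2 y1)
s = (3*7^2 + 2) / (2*2) mod 11 = 7
x3 = s^2 - 2 x1 mod 11 = 7^2 - 2*7 = 2
y3 = s (x1 - x3) - y1 mod 11 = 7 * (7 - 2) - 2 = 0

2P = (2, 0)


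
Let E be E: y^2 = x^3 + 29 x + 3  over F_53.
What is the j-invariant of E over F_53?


Delta = -16(4 a^3 + 27 b^2) mod 53 = 41
-1728 * (4 a)^3 = -1728 * (4*29)^3 mod 53 = 12
j = 12 * 41^(-1) mod 53 = 52

j = 52 (mod 53)


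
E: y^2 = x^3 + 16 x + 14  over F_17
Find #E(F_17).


For each x in F_17, count y with y^2 = x^3 + 16 x + 14 mod 17:
  x = 3: RHS = 4, y in [2, 15]  -> 2 point(s)
  x = 5: RHS = 15, y in [7, 10]  -> 2 point(s)
  x = 8: RHS = 8, y in [5, 12]  -> 2 point(s)
  x = 10: RHS = 1, y in [1, 16]  -> 2 point(s)
  x = 11: RHS = 8, y in [5, 12]  -> 2 point(s)
  x = 12: RHS = 13, y in [8, 9]  -> 2 point(s)
  x = 15: RHS = 8, y in [5, 12]  -> 2 point(s)
Affine points: 14. Add the point at infinity: total = 15.

#E(F_17) = 15


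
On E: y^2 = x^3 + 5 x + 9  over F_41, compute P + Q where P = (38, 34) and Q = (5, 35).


P != Q, so use the chord formula.
s = (y2 - y1) / (x2 - x1) = (1) / (8) mod 41 = 36
x3 = s^2 - x1 - x2 mod 41 = 36^2 - 38 - 5 = 23
y3 = s (x1 - x3) - y1 mod 41 = 36 * (38 - 23) - 34 = 14

P + Q = (23, 14)


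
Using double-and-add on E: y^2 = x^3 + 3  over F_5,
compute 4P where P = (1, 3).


k = 4 = 100_2 (binary, LSB first: 001)
Double-and-add from P = (1, 3):
  bit 0 = 0: acc unchanged = O
  bit 1 = 0: acc unchanged = O
  bit 2 = 1: acc = O + (2, 1) = (2, 1)

4P = (2, 1)


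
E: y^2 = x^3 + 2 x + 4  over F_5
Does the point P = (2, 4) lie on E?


Check whether y^2 = x^3 + 2 x + 4 (mod 5) for (x, y) = (2, 4).
LHS: y^2 = 4^2 mod 5 = 1
RHS: x^3 + 2 x + 4 = 2^3 + 2*2 + 4 mod 5 = 1
LHS = RHS

Yes, on the curve


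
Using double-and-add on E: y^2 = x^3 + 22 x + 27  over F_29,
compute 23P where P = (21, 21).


k = 23 = 10111_2 (binary, LSB first: 11101)
Double-and-add from P = (21, 21):
  bit 0 = 1: acc = O + (21, 21) = (21, 21)
  bit 1 = 1: acc = (21, 21) + (15, 22) = (18, 22)
  bit 2 = 1: acc = (18, 22) + (3, 2) = (13, 4)
  bit 3 = 0: acc unchanged = (13, 4)
  bit 4 = 1: acc = (13, 4) + (14, 11) = (22, 20)

23P = (22, 20)


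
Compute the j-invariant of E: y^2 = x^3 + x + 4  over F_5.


Delta = -16(4 a^3 + 27 b^2) mod 5 = 4
-1728 * (4 a)^3 = -1728 * (4*1)^3 mod 5 = 3
j = 3 * 4^(-1) mod 5 = 2

j = 2 (mod 5)


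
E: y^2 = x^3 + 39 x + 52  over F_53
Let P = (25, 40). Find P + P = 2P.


Doubling: s = (3 x1^2 + a) / (2 y1)
s = (3*25^2 + 39) / (2*40) mod 53 = 12
x3 = s^2 - 2 x1 mod 53 = 12^2 - 2*25 = 41
y3 = s (x1 - x3) - y1 mod 53 = 12 * (25 - 41) - 40 = 33

2P = (41, 33)


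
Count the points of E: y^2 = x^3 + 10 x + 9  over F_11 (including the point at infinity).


For each x in F_11, count y with y^2 = x^3 + 10 x + 9 mod 11:
  x = 0: RHS = 9, y in [3, 8]  -> 2 point(s)
  x = 1: RHS = 9, y in [3, 8]  -> 2 point(s)
  x = 2: RHS = 4, y in [2, 9]  -> 2 point(s)
  x = 3: RHS = 0, y in [0]  -> 1 point(s)
  x = 4: RHS = 3, y in [5, 6]  -> 2 point(s)
  x = 7: RHS = 4, y in [2, 9]  -> 2 point(s)
  x = 9: RHS = 3, y in [5, 6]  -> 2 point(s)
  x = 10: RHS = 9, y in [3, 8]  -> 2 point(s)
Affine points: 15. Add the point at infinity: total = 16.

#E(F_11) = 16


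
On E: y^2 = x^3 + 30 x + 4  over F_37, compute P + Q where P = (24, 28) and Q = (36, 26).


P != Q, so use the chord formula.
s = (y2 - y1) / (x2 - x1) = (35) / (12) mod 37 = 6
x3 = s^2 - x1 - x2 mod 37 = 6^2 - 24 - 36 = 13
y3 = s (x1 - x3) - y1 mod 37 = 6 * (24 - 13) - 28 = 1

P + Q = (13, 1)


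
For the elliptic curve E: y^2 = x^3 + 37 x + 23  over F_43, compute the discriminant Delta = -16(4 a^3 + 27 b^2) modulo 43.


4 a^3 + 27 b^2 = 4*37^3 + 27*23^2 = 202612 + 14283 = 216895
Delta = -16 * (216895) = -3470320
Delta mod 43 = 38

Delta = 38 (mod 43)


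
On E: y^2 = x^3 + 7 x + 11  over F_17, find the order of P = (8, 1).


Compute successive multiples of P until we hit O:
  1P = (8, 1)
  2P = (3, 12)
  3P = (2, 13)
  4P = (11, 5)
  5P = (13, 15)
  6P = (12, 15)
  7P = (5, 1)
  8P = (4, 16)
  ... (continuing to 21P)
  21P = O

ord(P) = 21


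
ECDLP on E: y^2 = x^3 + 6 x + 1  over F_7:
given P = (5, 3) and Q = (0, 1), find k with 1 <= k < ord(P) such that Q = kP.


Enumerate multiples of P until we hit Q = (0, 1):
  1P = (5, 3)
  2P = (6, 1)
  3P = (0, 1)
Match found at i = 3.

k = 3


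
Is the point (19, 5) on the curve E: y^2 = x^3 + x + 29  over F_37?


Check whether y^2 = x^3 + 1 x + 29 (mod 37) for (x, y) = (19, 5).
LHS: y^2 = 5^2 mod 37 = 25
RHS: x^3 + 1 x + 29 = 19^3 + 1*19 + 29 mod 37 = 25
LHS = RHS

Yes, on the curve


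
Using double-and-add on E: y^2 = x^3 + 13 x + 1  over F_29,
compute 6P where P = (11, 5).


k = 6 = 110_2 (binary, LSB first: 011)
Double-and-add from P = (11, 5):
  bit 0 = 0: acc unchanged = O
  bit 1 = 1: acc = O + (16, 10) = (16, 10)
  bit 2 = 1: acc = (16, 10) + (6, 18) = (3, 26)

6P = (3, 26)


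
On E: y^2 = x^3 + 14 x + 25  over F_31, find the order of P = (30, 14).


Compute successive multiples of P until we hit O:
  1P = (30, 14)
  2P = (10, 7)
  3P = (16, 25)
  4P = (25, 2)
  5P = (14, 12)
  6P = (3, 1)
  7P = (26, 4)
  8P = (20, 11)
  ... (continuing to 39P)
  39P = O

ord(P) = 39


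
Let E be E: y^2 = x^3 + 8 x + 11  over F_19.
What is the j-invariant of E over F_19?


Delta = -16(4 a^3 + 27 b^2) mod 19 = 4
-1728 * (4 a)^3 = -1728 * (4*8)^3 mod 19 = 12
j = 12 * 4^(-1) mod 19 = 3

j = 3 (mod 19)


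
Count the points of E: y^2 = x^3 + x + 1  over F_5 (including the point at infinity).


For each x in F_5, count y with y^2 = x^3 + 1 x + 1 mod 5:
  x = 0: RHS = 1, y in [1, 4]  -> 2 point(s)
  x = 2: RHS = 1, y in [1, 4]  -> 2 point(s)
  x = 3: RHS = 1, y in [1, 4]  -> 2 point(s)
  x = 4: RHS = 4, y in [2, 3]  -> 2 point(s)
Affine points: 8. Add the point at infinity: total = 9.

#E(F_5) = 9


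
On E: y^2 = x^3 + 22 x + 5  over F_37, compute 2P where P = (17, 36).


Doubling: s = (3 x1^2 + a) / (2 y1)
s = (3*17^2 + 22) / (2*36) mod 37 = 18
x3 = s^2 - 2 x1 mod 37 = 18^2 - 2*17 = 31
y3 = s (x1 - x3) - y1 mod 37 = 18 * (17 - 31) - 36 = 8

2P = (31, 8)


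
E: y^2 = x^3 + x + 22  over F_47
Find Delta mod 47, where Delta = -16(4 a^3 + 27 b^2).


4 a^3 + 27 b^2 = 4*1^3 + 27*22^2 = 4 + 13068 = 13072
Delta = -16 * (13072) = -209152
Delta mod 47 = 45

Delta = 45 (mod 47)


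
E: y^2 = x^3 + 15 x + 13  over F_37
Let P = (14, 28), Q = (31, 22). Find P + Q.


P != Q, so use the chord formula.
s = (y2 - y1) / (x2 - x1) = (31) / (17) mod 37 = 4
x3 = s^2 - x1 - x2 mod 37 = 4^2 - 14 - 31 = 8
y3 = s (x1 - x3) - y1 mod 37 = 4 * (14 - 8) - 28 = 33

P + Q = (8, 33)


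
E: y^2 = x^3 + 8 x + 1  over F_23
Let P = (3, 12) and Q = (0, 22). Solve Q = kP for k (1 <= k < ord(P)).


Enumerate multiples of P until we hit Q = (0, 22):
  1P = (3, 12)
  2P = (0, 1)
  3P = (13, 5)
  4P = (16, 4)
  5P = (12, 13)
  6P = (10, 0)
  7P = (12, 10)
  8P = (16, 19)
  9P = (13, 18)
  10P = (0, 22)
Match found at i = 10.

k = 10


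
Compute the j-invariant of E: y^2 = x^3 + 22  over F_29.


Delta = -16(4 a^3 + 27 b^2) mod 29 = 2
-1728 * (4 a)^3 = -1728 * (4*0)^3 mod 29 = 0
j = 0 * 2^(-1) mod 29 = 0

j = 0 (mod 29)


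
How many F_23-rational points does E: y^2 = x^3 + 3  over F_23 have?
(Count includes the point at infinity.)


For each x in F_23, count y with y^2 = x^3 + 0 x + 3 mod 23:
  x = 0: RHS = 3, y in [7, 16]  -> 2 point(s)
  x = 1: RHS = 4, y in [2, 21]  -> 2 point(s)
  x = 5: RHS = 13, y in [6, 17]  -> 2 point(s)
  x = 6: RHS = 12, y in [9, 14]  -> 2 point(s)
  x = 7: RHS = 1, y in [1, 22]  -> 2 point(s)
  x = 8: RHS = 9, y in [3, 20]  -> 2 point(s)
  x = 11: RHS = 0, y in [0]  -> 1 point(s)
  x = 12: RHS = 6, y in [11, 12]  -> 2 point(s)
  x = 18: RHS = 16, y in [4, 19]  -> 2 point(s)
  x = 19: RHS = 8, y in [10, 13]  -> 2 point(s)
  x = 21: RHS = 18, y in [8, 15]  -> 2 point(s)
  x = 22: RHS = 2, y in [5, 18]  -> 2 point(s)
Affine points: 23. Add the point at infinity: total = 24.

#E(F_23) = 24


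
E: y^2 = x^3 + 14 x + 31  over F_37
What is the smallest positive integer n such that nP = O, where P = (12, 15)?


Compute successive multiples of P until we hit O:
  1P = (12, 15)
  2P = (1, 3)
  3P = (31, 8)
  4P = (5, 35)
  5P = (4, 15)
  6P = (21, 22)
  7P = (11, 31)
  8P = (11, 6)
  ... (continuing to 15P)
  15P = O

ord(P) = 15


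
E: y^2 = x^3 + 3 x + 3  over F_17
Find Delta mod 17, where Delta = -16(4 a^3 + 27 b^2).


4 a^3 + 27 b^2 = 4*3^3 + 27*3^2 = 108 + 243 = 351
Delta = -16 * (351) = -5616
Delta mod 17 = 11

Delta = 11 (mod 17)


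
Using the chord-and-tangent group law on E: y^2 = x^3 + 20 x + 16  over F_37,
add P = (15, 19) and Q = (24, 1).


P != Q, so use the chord formula.
s = (y2 - y1) / (x2 - x1) = (19) / (9) mod 37 = 35
x3 = s^2 - x1 - x2 mod 37 = 35^2 - 15 - 24 = 2
y3 = s (x1 - x3) - y1 mod 37 = 35 * (15 - 2) - 19 = 29

P + Q = (2, 29)


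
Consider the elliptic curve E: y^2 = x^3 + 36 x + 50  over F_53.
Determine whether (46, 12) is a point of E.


Check whether y^2 = x^3 + 36 x + 50 (mod 53) for (x, y) = (46, 12).
LHS: y^2 = 12^2 mod 53 = 38
RHS: x^3 + 36 x + 50 = 46^3 + 36*46 + 50 mod 53 = 38
LHS = RHS

Yes, on the curve


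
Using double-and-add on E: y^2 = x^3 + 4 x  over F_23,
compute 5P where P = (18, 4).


k = 5 = 101_2 (binary, LSB first: 101)
Double-and-add from P = (18, 4):
  bit 0 = 1: acc = O + (18, 4) = (18, 4)
  bit 1 = 0: acc unchanged = (18, 4)
  bit 2 = 1: acc = (18, 4) + (13, 15) = (18, 19)

5P = (18, 19)


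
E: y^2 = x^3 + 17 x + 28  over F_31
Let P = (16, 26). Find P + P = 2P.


Doubling: s = (3 x1^2 + a) / (2 y1)
s = (3*16^2 + 17) / (2*26) mod 31 = 30
x3 = s^2 - 2 x1 mod 31 = 30^2 - 2*16 = 0
y3 = s (x1 - x3) - y1 mod 31 = 30 * (16 - 0) - 26 = 20

2P = (0, 20)


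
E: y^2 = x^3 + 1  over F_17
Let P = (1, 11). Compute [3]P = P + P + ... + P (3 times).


k = 3 = 11_2 (binary, LSB first: 11)
Double-and-add from P = (1, 11):
  bit 0 = 1: acc = O + (1, 11) = (1, 11)
  bit 1 = 1: acc = (1, 11) + (14, 5) = (0, 16)

3P = (0, 16)


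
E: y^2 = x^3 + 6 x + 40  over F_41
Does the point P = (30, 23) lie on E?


Check whether y^2 = x^3 + 6 x + 40 (mod 41) for (x, y) = (30, 23).
LHS: y^2 = 23^2 mod 41 = 37
RHS: x^3 + 6 x + 40 = 30^3 + 6*30 + 40 mod 41 = 37
LHS = RHS

Yes, on the curve


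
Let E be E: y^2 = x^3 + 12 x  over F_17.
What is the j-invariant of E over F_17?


Delta = -16(4 a^3 + 27 b^2) mod 17 = 10
-1728 * (4 a)^3 = -1728 * (4*12)^3 mod 17 = 8
j = 8 * 10^(-1) mod 17 = 11

j = 11 (mod 17)


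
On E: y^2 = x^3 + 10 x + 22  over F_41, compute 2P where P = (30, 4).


Doubling: s = (3 x1^2 + a) / (2 y1)
s = (3*30^2 + 10) / (2*4) mod 41 = 21
x3 = s^2 - 2 x1 mod 41 = 21^2 - 2*30 = 12
y3 = s (x1 - x3) - y1 mod 41 = 21 * (30 - 12) - 4 = 5

2P = (12, 5)


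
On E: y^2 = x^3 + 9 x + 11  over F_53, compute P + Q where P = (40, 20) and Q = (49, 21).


P != Q, so use the chord formula.
s = (y2 - y1) / (x2 - x1) = (1) / (9) mod 53 = 6
x3 = s^2 - x1 - x2 mod 53 = 6^2 - 40 - 49 = 0
y3 = s (x1 - x3) - y1 mod 53 = 6 * (40 - 0) - 20 = 8

P + Q = (0, 8)


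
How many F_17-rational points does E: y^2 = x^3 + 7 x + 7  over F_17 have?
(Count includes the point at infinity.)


For each x in F_17, count y with y^2 = x^3 + 7 x + 7 mod 17:
  x = 1: RHS = 15, y in [7, 10]  -> 2 point(s)
  x = 3: RHS = 4, y in [2, 15]  -> 2 point(s)
  x = 7: RHS = 8, y in [5, 12]  -> 2 point(s)
  x = 9: RHS = 0, y in [0]  -> 1 point(s)
  x = 11: RHS = 4, y in [2, 15]  -> 2 point(s)
  x = 12: RHS = 0, y in [0]  -> 1 point(s)
  x = 13: RHS = 0, y in [0]  -> 1 point(s)
  x = 15: RHS = 2, y in [6, 11]  -> 2 point(s)
  x = 16: RHS = 16, y in [4, 13]  -> 2 point(s)
Affine points: 15. Add the point at infinity: total = 16.

#E(F_17) = 16


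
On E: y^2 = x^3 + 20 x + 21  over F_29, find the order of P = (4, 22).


Compute successive multiples of P until we hit O:
  1P = (4, 22)
  2P = (15, 19)
  3P = (6, 26)
  4P = (23, 27)
  5P = (24, 17)
  6P = (21, 4)
  7P = (28, 0)
  8P = (21, 25)
  ... (continuing to 14P)
  14P = O

ord(P) = 14


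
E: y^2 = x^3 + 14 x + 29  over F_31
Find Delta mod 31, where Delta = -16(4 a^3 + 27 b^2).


4 a^3 + 27 b^2 = 4*14^3 + 27*29^2 = 10976 + 22707 = 33683
Delta = -16 * (33683) = -538928
Delta mod 31 = 7

Delta = 7 (mod 31)


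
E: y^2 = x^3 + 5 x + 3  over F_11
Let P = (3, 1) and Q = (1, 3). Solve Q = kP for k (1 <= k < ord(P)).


Enumerate multiples of P until we hit Q = (1, 3):
  1P = (3, 1)
  2P = (8, 7)
  3P = (1, 8)
  4P = (0, 5)
  5P = (0, 6)
  6P = (1, 3)
Match found at i = 6.

k = 6


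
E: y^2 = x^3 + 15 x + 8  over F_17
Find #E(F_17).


For each x in F_17, count y with y^2 = x^3 + 15 x + 8 mod 17:
  x = 0: RHS = 8, y in [5, 12]  -> 2 point(s)
  x = 4: RHS = 13, y in [8, 9]  -> 2 point(s)
  x = 5: RHS = 4, y in [2, 15]  -> 2 point(s)
  x = 6: RHS = 8, y in [5, 12]  -> 2 point(s)
  x = 10: RHS = 2, y in [6, 11]  -> 2 point(s)
  x = 11: RHS = 8, y in [5, 12]  -> 2 point(s)
  x = 14: RHS = 4, y in [2, 15]  -> 2 point(s)
  x = 15: RHS = 4, y in [2, 15]  -> 2 point(s)
  x = 16: RHS = 9, y in [3, 14]  -> 2 point(s)
Affine points: 18. Add the point at infinity: total = 19.

#E(F_17) = 19


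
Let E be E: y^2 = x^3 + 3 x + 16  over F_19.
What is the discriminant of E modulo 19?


4 a^3 + 27 b^2 = 4*3^3 + 27*16^2 = 108 + 6912 = 7020
Delta = -16 * (7020) = -112320
Delta mod 19 = 8

Delta = 8 (mod 19)


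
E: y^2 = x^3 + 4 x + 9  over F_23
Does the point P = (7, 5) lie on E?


Check whether y^2 = x^3 + 4 x + 9 (mod 23) for (x, y) = (7, 5).
LHS: y^2 = 5^2 mod 23 = 2
RHS: x^3 + 4 x + 9 = 7^3 + 4*7 + 9 mod 23 = 12
LHS != RHS

No, not on the curve


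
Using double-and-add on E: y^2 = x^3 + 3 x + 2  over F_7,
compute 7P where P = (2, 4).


k = 7 = 111_2 (binary, LSB first: 111)
Double-and-add from P = (2, 4):
  bit 0 = 1: acc = O + (2, 4) = (2, 4)
  bit 1 = 1: acc = (2, 4) + (4, 1) = (5, 4)
  bit 2 = 1: acc = (5, 4) + (0, 3) = (4, 6)

7P = (4, 6)


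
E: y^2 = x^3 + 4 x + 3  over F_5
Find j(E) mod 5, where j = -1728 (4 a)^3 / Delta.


Delta = -16(4 a^3 + 27 b^2) mod 5 = 1
-1728 * (4 a)^3 = -1728 * (4*4)^3 mod 5 = 2
j = 2 * 1^(-1) mod 5 = 2

j = 2 (mod 5)


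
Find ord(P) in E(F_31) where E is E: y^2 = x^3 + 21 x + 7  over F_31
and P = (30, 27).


Compute successive multiples of P until we hit O:
  1P = (30, 27)
  2P = (11, 9)
  3P = (0, 21)
  4P = (6, 15)
  5P = (3, 2)
  6P = (8, 6)
  7P = (26, 5)
  8P = (13, 20)
  ... (continuing to 40P)
  40P = O

ord(P) = 40


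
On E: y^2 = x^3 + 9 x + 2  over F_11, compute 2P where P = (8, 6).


Doubling: s = (3 x1^2 + a) / (2 y1)
s = (3*8^2 + 9) / (2*6) mod 11 = 3
x3 = s^2 - 2 x1 mod 11 = 3^2 - 2*8 = 4
y3 = s (x1 - x3) - y1 mod 11 = 3 * (8 - 4) - 6 = 6

2P = (4, 6)


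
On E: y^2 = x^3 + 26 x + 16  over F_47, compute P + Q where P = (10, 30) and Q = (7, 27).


P != Q, so use the chord formula.
s = (y2 - y1) / (x2 - x1) = (44) / (44) mod 47 = 1
x3 = s^2 - x1 - x2 mod 47 = 1^2 - 10 - 7 = 31
y3 = s (x1 - x3) - y1 mod 47 = 1 * (10 - 31) - 30 = 43

P + Q = (31, 43)


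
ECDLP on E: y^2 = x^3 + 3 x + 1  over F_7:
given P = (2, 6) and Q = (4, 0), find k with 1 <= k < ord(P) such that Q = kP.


Enumerate multiples of P until we hit Q = (4, 0):
  1P = (2, 6)
  2P = (5, 6)
  3P = (0, 1)
  4P = (6, 5)
  5P = (3, 3)
  6P = (4, 0)
Match found at i = 6.

k = 6


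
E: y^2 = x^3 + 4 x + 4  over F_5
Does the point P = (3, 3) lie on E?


Check whether y^2 = x^3 + 4 x + 4 (mod 5) for (x, y) = (3, 3).
LHS: y^2 = 3^2 mod 5 = 4
RHS: x^3 + 4 x + 4 = 3^3 + 4*3 + 4 mod 5 = 3
LHS != RHS

No, not on the curve


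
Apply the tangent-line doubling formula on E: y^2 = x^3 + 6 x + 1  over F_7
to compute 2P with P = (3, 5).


Doubling: s = (3 x1^2 + a) / (2 y1)
s = (3*3^2 + 6) / (2*5) mod 7 = 4
x3 = s^2 - 2 x1 mod 7 = 4^2 - 2*3 = 3
y3 = s (x1 - x3) - y1 mod 7 = 4 * (3 - 3) - 5 = 2

2P = (3, 2)


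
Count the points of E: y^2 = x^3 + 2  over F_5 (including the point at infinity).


For each x in F_5, count y with y^2 = x^3 + 0 x + 2 mod 5:
  x = 2: RHS = 0, y in [0]  -> 1 point(s)
  x = 3: RHS = 4, y in [2, 3]  -> 2 point(s)
  x = 4: RHS = 1, y in [1, 4]  -> 2 point(s)
Affine points: 5. Add the point at infinity: total = 6.

#E(F_5) = 6


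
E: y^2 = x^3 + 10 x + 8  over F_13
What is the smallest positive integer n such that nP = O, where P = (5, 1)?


Compute successive multiples of P until we hit O:
  1P = (5, 1)
  2P = (12, 7)
  3P = (10, 4)
  4P = (2, 6)
  5P = (3, 0)
  6P = (2, 7)
  7P = (10, 9)
  8P = (12, 6)
  ... (continuing to 10P)
  10P = O

ord(P) = 10


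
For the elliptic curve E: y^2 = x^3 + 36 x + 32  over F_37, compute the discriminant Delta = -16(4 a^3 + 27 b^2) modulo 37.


4 a^3 + 27 b^2 = 4*36^3 + 27*32^2 = 186624 + 27648 = 214272
Delta = -16 * (214272) = -3428352
Delta mod 37 = 31

Delta = 31 (mod 37)


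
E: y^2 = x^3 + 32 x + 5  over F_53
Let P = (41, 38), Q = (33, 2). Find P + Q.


P != Q, so use the chord formula.
s = (y2 - y1) / (x2 - x1) = (17) / (45) mod 53 = 31
x3 = s^2 - x1 - x2 mod 53 = 31^2 - 41 - 33 = 39
y3 = s (x1 - x3) - y1 mod 53 = 31 * (41 - 39) - 38 = 24

P + Q = (39, 24)


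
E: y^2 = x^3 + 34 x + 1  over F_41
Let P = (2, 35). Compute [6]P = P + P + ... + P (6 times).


k = 6 = 110_2 (binary, LSB first: 011)
Double-and-add from P = (2, 35):
  bit 0 = 0: acc unchanged = O
  bit 1 = 1: acc = O + (5, 38) = (5, 38)
  bit 2 = 1: acc = (5, 38) + (0, 1) = (35, 27)

6P = (35, 27)


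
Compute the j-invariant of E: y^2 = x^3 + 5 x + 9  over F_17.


Delta = -16(4 a^3 + 27 b^2) mod 17 = 1
-1728 * (4 a)^3 = -1728 * (4*5)^3 mod 17 = 9
j = 9 * 1^(-1) mod 17 = 9

j = 9 (mod 17)


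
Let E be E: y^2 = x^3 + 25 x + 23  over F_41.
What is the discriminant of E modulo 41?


4 a^3 + 27 b^2 = 4*25^3 + 27*23^2 = 62500 + 14283 = 76783
Delta = -16 * (76783) = -1228528
Delta mod 41 = 37

Delta = 37 (mod 41)


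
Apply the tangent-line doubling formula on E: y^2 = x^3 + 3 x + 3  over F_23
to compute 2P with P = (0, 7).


Doubling: s = (3 x1^2 + a) / (2 y1)
s = (3*0^2 + 3) / (2*7) mod 23 = 15
x3 = s^2 - 2 x1 mod 23 = 15^2 - 2*0 = 18
y3 = s (x1 - x3) - y1 mod 23 = 15 * (0 - 18) - 7 = 22

2P = (18, 22)


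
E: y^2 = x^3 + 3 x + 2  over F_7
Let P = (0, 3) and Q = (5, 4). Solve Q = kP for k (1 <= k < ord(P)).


Enumerate multiples of P until we hit Q = (5, 4):
  1P = (0, 3)
  2P = (2, 3)
  3P = (5, 4)
Match found at i = 3.

k = 3


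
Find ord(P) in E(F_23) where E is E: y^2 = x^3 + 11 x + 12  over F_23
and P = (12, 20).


Compute successive multiples of P until we hit O:
  1P = (12, 20)
  2P = (0, 14)
  3P = (17, 12)
  4P = (3, 7)
  5P = (1, 1)
  6P = (5, 13)
  7P = (7, 8)
  8P = (7, 15)
  ... (continuing to 15P)
  15P = O

ord(P) = 15


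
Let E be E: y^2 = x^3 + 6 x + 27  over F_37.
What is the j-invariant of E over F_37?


Delta = -16(4 a^3 + 27 b^2) mod 37 = 30
-1728 * (4 a)^3 = -1728 * (4*6)^3 mod 37 = 31
j = 31 * 30^(-1) mod 37 = 22

j = 22 (mod 37)


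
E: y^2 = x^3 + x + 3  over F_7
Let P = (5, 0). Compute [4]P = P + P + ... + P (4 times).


k = 4 = 100_2 (binary, LSB first: 001)
Double-and-add from P = (5, 0):
  bit 0 = 0: acc unchanged = O
  bit 1 = 0: acc unchanged = O
  bit 2 = 1: acc = O + O = O

4P = O


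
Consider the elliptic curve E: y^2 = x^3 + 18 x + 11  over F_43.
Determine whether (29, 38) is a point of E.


Check whether y^2 = x^3 + 18 x + 11 (mod 43) for (x, y) = (29, 38).
LHS: y^2 = 38^2 mod 43 = 25
RHS: x^3 + 18 x + 11 = 29^3 + 18*29 + 11 mod 43 = 25
LHS = RHS

Yes, on the curve


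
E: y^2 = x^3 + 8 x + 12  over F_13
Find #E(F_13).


For each x in F_13, count y with y^2 = x^3 + 8 x + 12 mod 13:
  x = 0: RHS = 12, y in [5, 8]  -> 2 point(s)
  x = 2: RHS = 10, y in [6, 7]  -> 2 point(s)
  x = 4: RHS = 4, y in [2, 11]  -> 2 point(s)
  x = 6: RHS = 3, y in [4, 9]  -> 2 point(s)
  x = 8: RHS = 3, y in [4, 9]  -> 2 point(s)
  x = 10: RHS = 0, y in [0]  -> 1 point(s)
  x = 11: RHS = 1, y in [1, 12]  -> 2 point(s)
  x = 12: RHS = 3, y in [4, 9]  -> 2 point(s)
Affine points: 15. Add the point at infinity: total = 16.

#E(F_13) = 16


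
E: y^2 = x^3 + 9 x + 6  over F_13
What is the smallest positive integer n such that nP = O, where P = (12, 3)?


Compute successive multiples of P until we hit O:
  1P = (12, 3)
  2P = (6, 9)
  3P = (9, 7)
  4P = (1, 4)
  5P = (10, 11)
  6P = (7, 3)
  7P = (7, 10)
  8P = (10, 2)
  ... (continuing to 13P)
  13P = O

ord(P) = 13


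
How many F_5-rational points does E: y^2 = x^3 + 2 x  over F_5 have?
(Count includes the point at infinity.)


For each x in F_5, count y with y^2 = x^3 + 2 x + 0 mod 5:
  x = 0: RHS = 0, y in [0]  -> 1 point(s)
Affine points: 1. Add the point at infinity: total = 2.

#E(F_5) = 2


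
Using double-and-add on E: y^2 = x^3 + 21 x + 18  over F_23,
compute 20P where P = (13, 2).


k = 20 = 10100_2 (binary, LSB first: 00101)
Double-and-add from P = (13, 2):
  bit 0 = 0: acc unchanged = O
  bit 1 = 0: acc unchanged = O
  bit 2 = 1: acc = O + (19, 10) = (19, 10)
  bit 3 = 0: acc unchanged = (19, 10)
  bit 4 = 1: acc = (19, 10) + (11, 4) = (18, 8)

20P = (18, 8)


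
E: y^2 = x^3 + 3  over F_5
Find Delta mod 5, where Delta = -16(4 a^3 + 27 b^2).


4 a^3 + 27 b^2 = 4*0^3 + 27*3^2 = 0 + 243 = 243
Delta = -16 * (243) = -3888
Delta mod 5 = 2

Delta = 2 (mod 5)


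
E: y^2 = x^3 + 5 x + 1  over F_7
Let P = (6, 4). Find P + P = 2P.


Doubling: s = (3 x1^2 + a) / (2 y1)
s = (3*6^2 + 5) / (2*4) mod 7 = 1
x3 = s^2 - 2 x1 mod 7 = 1^2 - 2*6 = 3
y3 = s (x1 - x3) - y1 mod 7 = 1 * (6 - 3) - 4 = 6

2P = (3, 6)


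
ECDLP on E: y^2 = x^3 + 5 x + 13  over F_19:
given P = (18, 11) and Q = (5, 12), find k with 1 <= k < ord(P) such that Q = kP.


Enumerate multiples of P until we hit Q = (5, 12):
  1P = (18, 11)
  2P = (7, 12)
  3P = (5, 12)
Match found at i = 3.

k = 3


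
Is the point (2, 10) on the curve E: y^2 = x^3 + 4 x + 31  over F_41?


Check whether y^2 = x^3 + 4 x + 31 (mod 41) for (x, y) = (2, 10).
LHS: y^2 = 10^2 mod 41 = 18
RHS: x^3 + 4 x + 31 = 2^3 + 4*2 + 31 mod 41 = 6
LHS != RHS

No, not on the curve


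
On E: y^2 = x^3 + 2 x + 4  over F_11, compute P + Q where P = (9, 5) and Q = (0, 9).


P != Q, so use the chord formula.
s = (y2 - y1) / (x2 - x1) = (4) / (2) mod 11 = 2
x3 = s^2 - x1 - x2 mod 11 = 2^2 - 9 - 0 = 6
y3 = s (x1 - x3) - y1 mod 11 = 2 * (9 - 6) - 5 = 1

P + Q = (6, 1)


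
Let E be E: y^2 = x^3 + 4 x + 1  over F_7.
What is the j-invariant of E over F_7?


Delta = -16(4 a^3 + 27 b^2) mod 7 = 1
-1728 * (4 a)^3 = -1728 * (4*4)^3 mod 7 = 1
j = 1 * 1^(-1) mod 7 = 1

j = 1 (mod 7)


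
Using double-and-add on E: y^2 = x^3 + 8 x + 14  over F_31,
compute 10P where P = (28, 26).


k = 10 = 1010_2 (binary, LSB first: 0101)
Double-and-add from P = (28, 26):
  bit 0 = 0: acc unchanged = O
  bit 1 = 1: acc = O + (26, 29) = (26, 29)
  bit 2 = 0: acc unchanged = (26, 29)
  bit 3 = 1: acc = (26, 29) + (14, 24) = (0, 18)

10P = (0, 18)


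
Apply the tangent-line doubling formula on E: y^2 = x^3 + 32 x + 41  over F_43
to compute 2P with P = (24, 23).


Doubling: s = (3 x1^2 + a) / (2 y1)
s = (3*24^2 + 32) / (2*23) mod 43 = 42
x3 = s^2 - 2 x1 mod 43 = 42^2 - 2*24 = 39
y3 = s (x1 - x3) - y1 mod 43 = 42 * (24 - 39) - 23 = 35

2P = (39, 35)


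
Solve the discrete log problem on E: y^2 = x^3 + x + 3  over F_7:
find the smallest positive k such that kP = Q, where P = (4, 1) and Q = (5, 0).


Enumerate multiples of P until we hit Q = (5, 0):
  1P = (4, 1)
  2P = (6, 6)
  3P = (5, 0)
Match found at i = 3.

k = 3


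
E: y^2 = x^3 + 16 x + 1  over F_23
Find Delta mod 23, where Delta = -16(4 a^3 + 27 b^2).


4 a^3 + 27 b^2 = 4*16^3 + 27*1^2 = 16384 + 27 = 16411
Delta = -16 * (16411) = -262576
Delta mod 23 = 15

Delta = 15 (mod 23)


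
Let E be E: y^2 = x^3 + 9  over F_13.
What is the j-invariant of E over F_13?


Delta = -16(4 a^3 + 27 b^2) mod 13 = 4
-1728 * (4 a)^3 = -1728 * (4*0)^3 mod 13 = 0
j = 0 * 4^(-1) mod 13 = 0

j = 0 (mod 13)


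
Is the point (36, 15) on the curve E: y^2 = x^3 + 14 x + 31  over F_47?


Check whether y^2 = x^3 + 14 x + 31 (mod 47) for (x, y) = (36, 15).
LHS: y^2 = 15^2 mod 47 = 37
RHS: x^3 + 14 x + 31 = 36^3 + 14*36 + 31 mod 47 = 3
LHS != RHS

No, not on the curve


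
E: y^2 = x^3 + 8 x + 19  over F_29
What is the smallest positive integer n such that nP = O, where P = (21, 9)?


Compute successive multiples of P until we hit O:
  1P = (21, 9)
  2P = (12, 4)
  3P = (16, 26)
  4P = (14, 2)
  5P = (24, 17)
  6P = (4, 17)
  7P = (27, 16)
  8P = (17, 15)
  ... (continuing to 28P)
  28P = O

ord(P) = 28


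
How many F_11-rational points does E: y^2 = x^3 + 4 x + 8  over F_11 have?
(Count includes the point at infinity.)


For each x in F_11, count y with y^2 = x^3 + 4 x + 8 mod 11:
  x = 3: RHS = 3, y in [5, 6]  -> 2 point(s)
  x = 4: RHS = 0, y in [0]  -> 1 point(s)
  x = 7: RHS = 5, y in [4, 7]  -> 2 point(s)
  x = 9: RHS = 3, y in [5, 6]  -> 2 point(s)
  x = 10: RHS = 3, y in [5, 6]  -> 2 point(s)
Affine points: 9. Add the point at infinity: total = 10.

#E(F_11) = 10


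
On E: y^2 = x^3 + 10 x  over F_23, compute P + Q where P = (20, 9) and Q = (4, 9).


P != Q, so use the chord formula.
s = (y2 - y1) / (x2 - x1) = (0) / (7) mod 23 = 0
x3 = s^2 - x1 - x2 mod 23 = 0^2 - 20 - 4 = 22
y3 = s (x1 - x3) - y1 mod 23 = 0 * (20 - 22) - 9 = 14

P + Q = (22, 14)


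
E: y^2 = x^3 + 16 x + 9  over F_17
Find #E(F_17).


For each x in F_17, count y with y^2 = x^3 + 16 x + 9 mod 17:
  x = 0: RHS = 9, y in [3, 14]  -> 2 point(s)
  x = 1: RHS = 9, y in [3, 14]  -> 2 point(s)
  x = 2: RHS = 15, y in [7, 10]  -> 2 point(s)
  x = 3: RHS = 16, y in [4, 13]  -> 2 point(s)
  x = 4: RHS = 1, y in [1, 16]  -> 2 point(s)
  x = 6: RHS = 15, y in [7, 10]  -> 2 point(s)
  x = 9: RHS = 15, y in [7, 10]  -> 2 point(s)
  x = 10: RHS = 13, y in [8, 9]  -> 2 point(s)
  x = 12: RHS = 8, y in [5, 12]  -> 2 point(s)
  x = 13: RHS = 0, y in [0]  -> 1 point(s)
  x = 14: RHS = 2, y in [6, 11]  -> 2 point(s)
  x = 16: RHS = 9, y in [3, 14]  -> 2 point(s)
Affine points: 23. Add the point at infinity: total = 24.

#E(F_17) = 24
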